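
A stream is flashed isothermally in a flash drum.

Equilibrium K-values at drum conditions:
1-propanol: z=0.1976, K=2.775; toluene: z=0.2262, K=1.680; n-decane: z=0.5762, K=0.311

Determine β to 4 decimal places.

β = 0.1183

Newton iteration, β⁰ = 0.68:
  β = 0.6800: g = -0.48287, g' = -1.1451 → β = 0.2583
  β = 0.2583: g = -0.11164, g' = -0.7731 → β = 0.1139
  β = 0.1139: g = 0.00370, g' = -0.8430 → β = 0.1183
Converged at β = 0.1183.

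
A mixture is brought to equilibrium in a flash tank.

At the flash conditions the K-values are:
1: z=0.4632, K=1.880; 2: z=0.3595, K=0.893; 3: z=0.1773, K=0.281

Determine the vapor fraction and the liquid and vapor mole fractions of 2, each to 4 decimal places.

ψ = 0.6033, x_2 = 0.3843, y_2 = 0.3432

Material balance + equilibrium reduce to Σ zᵢ(Kᵢ−1)/(1+ψ(Kᵢ−1)) = 0.
Feasibility: ΣzᵢKᵢ = 1.2417, Σzᵢ/Kᵢ = 1.2799 — both > 1, two phases present.
Newton–Raphson from ψ = 0.38:
  ψ = 0.3800: g = 0.08997, g' = -0.3794 → ψ = 0.6171
  ψ = 0.6171: g = -0.00618, g' = -0.4515 → ψ = 0.6034
  ψ = 0.6034: g = -0.00005, g' = -0.4437 → ψ = 0.6033
Converged at ψ = 0.6033.
Compositions from xᵢ = zᵢ/(1+ψ(Kᵢ−1)), yᵢ = Kᵢxᵢ:
  1: x = 0.3026, y = 0.5688
  2: x = 0.3843, y = 0.3432
  3: x = 0.3131, y = 0.0880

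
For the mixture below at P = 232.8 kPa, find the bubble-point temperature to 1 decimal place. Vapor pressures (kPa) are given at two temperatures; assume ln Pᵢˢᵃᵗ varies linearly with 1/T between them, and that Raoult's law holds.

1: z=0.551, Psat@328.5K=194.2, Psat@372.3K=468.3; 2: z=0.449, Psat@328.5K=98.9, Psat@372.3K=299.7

T = 347.0 K

Bubble-point temperature: ΣzᵢPᵢˢᵃᵗ(T) = P. Interpolate ln Pᵢˢᵃᵗ = aᵢ + bᵢ/T.
  T = 328.5 K: ΣzᵢPᵢˢᵃᵗ = 151.41 kPa
  T = 372.3 K: ΣzᵢPᵢˢᵃᵗ = 392.60 kPa
  T = 350.4 K: ΣzᵢPᵢˢᵃᵗ = 250.83 kPa
  T = 339.4 K: ΣzᵢPᵢˢᵃᵗ = 196.17 kPa
  T = 344.9 K: ΣzᵢPᵢˢᵃᵗ = 222.23 kPa
  T = 347.6 K: ΣzᵢPᵢˢᵃᵗ = 235.95 kPa
Interpolating between 344.9 K and 347.6 K gives T ≈ 347.0 K.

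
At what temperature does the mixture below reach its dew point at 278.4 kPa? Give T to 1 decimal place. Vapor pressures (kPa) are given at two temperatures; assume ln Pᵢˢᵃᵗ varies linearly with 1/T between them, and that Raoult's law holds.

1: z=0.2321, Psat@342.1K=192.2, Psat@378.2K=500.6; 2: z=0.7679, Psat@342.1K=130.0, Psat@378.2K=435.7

Dew-point temperature: Σzᵢ·P/Pᵢˢᵃᵗ(T) = 1. Interpolate ln Pᵢˢᵃᵗ = aᵢ + bᵢ/T.
  T = 342.1 K: ΣzᵢP/Pᵢˢᵃᵗ = 1.9807
  T = 378.2 K: ΣzᵢP/Pᵢˢᵃᵗ = 0.6197
  T = 360.1 K: ΣzᵢP/Pᵢˢᵃᵗ = 1.0766
  T = 369.1 K: ΣzᵢP/Pᵢˢᵃᵗ = 0.8123
  T = 364.6 K: ΣzᵢP/Pᵢˢᵃᵗ = 0.9335
  T = 362.4 K: ΣzᵢP/Pᵢˢᵃᵗ = 1.0004
Interpolating between 362.4 K and 364.6 K gives T ≈ 362.4 K.

T = 362.4 K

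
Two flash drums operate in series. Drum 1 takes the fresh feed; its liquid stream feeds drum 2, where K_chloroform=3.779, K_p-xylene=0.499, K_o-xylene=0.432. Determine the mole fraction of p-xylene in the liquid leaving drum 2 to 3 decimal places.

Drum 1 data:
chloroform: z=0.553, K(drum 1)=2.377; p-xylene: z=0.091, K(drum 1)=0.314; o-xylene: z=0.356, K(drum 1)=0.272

Drum 1:
Let ψ₁ = V/F and solve Σ zᵢ(Kᵢ−1)/(1+ψ₁(Kᵢ−1)) = 0.
Feasibility: ΣzᵢKᵢ = 1.440, Σzᵢ/Kᵢ = 1.831 — both > 1, two phases present.
Newton iteration, ψ₁⁰ = 0.55:
  ψ₁ = 0.550: g = -0.0992, g' = -0.975 → ψ₁ = 0.448
  ψ₁ = 0.448: g = -0.0040, g' = -0.906 → ψ₁ = 0.444
Converged at ψ₁ = 0.444.
Drum-1 compositions:
  chloroform: x = 0.343, y = 0.816
  p-xylene: x = 0.131, y = 0.041
  o-xylene: x = 0.526, y = 0.143
Drum-2 feed = drum-1 liquid: z₂ = (0.3432, 0.1308, 0.5259).
Drum 2:
Iterate (Newton) starting at ψ₂ = 0.61:
  ψ₂ = 0.610: g = -0.1976, g' = -0.830 → ψ₂ = 0.372
  ψ₂ = 0.372: g = 0.0097, g' = -0.963 → ψ₂ = 0.382
Converged at ψ₂ = 0.382.
  chloroform: x = 0.166, y = 0.629
  p-xylene: x = 0.162, y = 0.081
  o-xylene: x = 0.672, y = 0.290

x_p-xylene (drum 2) = 0.162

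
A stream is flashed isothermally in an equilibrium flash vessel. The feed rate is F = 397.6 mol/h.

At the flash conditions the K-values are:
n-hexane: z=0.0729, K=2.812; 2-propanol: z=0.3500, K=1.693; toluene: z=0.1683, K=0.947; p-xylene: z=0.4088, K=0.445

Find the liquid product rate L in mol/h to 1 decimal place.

Material balance + equilibrium reduce to Σ zᵢ(Kᵢ−1)/(1+ψ(Kᵢ−1)) = 0.
Check two-phase: ΣzᵢKᵢ = 1.1388 > 1 and Σzᵢ/Kᵢ = 1.3290 > 1, so g(0) = 0.1388 > 0 and g(1) = -0.3290 < 0.
Newton iteration, ψ⁰ = 0.5:
  ψ = 0.5000: g = -0.07375, g' = -0.4003 → ψ = 0.3158
  ψ = 0.3158: g = -0.00114, g' = -0.3956 → ψ = 0.3129
Converged at ψ = 0.3129.
Then V = ψ·F = 0.3129·397.6 = 124.4 mol/h and L = F − V = 273.2 mol/h.

L = 273.2 mol/h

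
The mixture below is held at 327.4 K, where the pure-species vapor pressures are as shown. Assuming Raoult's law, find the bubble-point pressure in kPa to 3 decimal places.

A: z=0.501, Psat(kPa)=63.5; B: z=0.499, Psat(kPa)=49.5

Pbub = 56.514 kPa

At the bubble point ψ → 0, so ΣzᵢKᵢ = 1 with Kᵢ = Pᵢˢᵃᵗ/P ⇒ P = ΣzᵢPᵢˢᵃᵗ.
P = 0.501·63.5 + 0.499·49.5 = 56.514 kPa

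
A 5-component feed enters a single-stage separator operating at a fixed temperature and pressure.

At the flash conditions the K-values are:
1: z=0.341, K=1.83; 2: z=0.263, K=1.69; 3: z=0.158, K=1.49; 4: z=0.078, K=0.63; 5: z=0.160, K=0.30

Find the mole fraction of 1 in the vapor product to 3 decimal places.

Let β = V/F and solve Σ zᵢ(Kᵢ−1)/(1+β(Kᵢ−1)) = 0.
Feasibility: ΣzᵢKᵢ = 1.401, Σzᵢ/Kᵢ = 1.105 — both > 1, two phases present.
Iterate (Newton) starting at β = 0.5:
  β = 0.500: g = 0.1894, g' = -0.413 → β = 0.959
  β = 0.959: g = -0.0660, g' = -0.887 → β = 0.885
  β = 0.885: g = -0.0071, g' = -0.709 → β = 0.875
  β = 0.875: g = -0.0001, g' = -0.691 → β = 0.874
Converged at β = 0.874.
Compositions from xᵢ = zᵢ/(1+β(Kᵢ−1)), yᵢ = Kᵢxᵢ:
  1: x = 0.198, y = 0.362
  2: x = 0.164, y = 0.277
  3: x = 0.111, y = 0.165
  4: x = 0.115, y = 0.073
  5: x = 0.412, y = 0.124

y_1 = 0.362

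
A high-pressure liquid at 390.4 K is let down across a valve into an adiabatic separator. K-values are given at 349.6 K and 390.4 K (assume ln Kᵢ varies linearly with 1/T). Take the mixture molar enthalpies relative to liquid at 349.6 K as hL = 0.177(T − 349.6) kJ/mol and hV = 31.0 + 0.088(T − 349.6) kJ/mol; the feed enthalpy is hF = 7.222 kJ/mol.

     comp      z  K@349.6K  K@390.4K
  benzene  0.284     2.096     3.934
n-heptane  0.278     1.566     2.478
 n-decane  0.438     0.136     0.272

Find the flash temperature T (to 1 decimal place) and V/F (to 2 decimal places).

Adiabatic flash: solve Rachford–Rice at each trial T, then check hF = ψ·hV(T) + (1−ψ)·hL(T).
  T = 349.6 K: K = (2.096, 1.566, 0.136), RR gives ψ = 0.120, H_out = 3.729 kJ/mol
  T = 390.4 K: K = (3.934, 2.478, 0.272), RR gives ψ = 0.561, H_out = 22.588 kJ/mol
  T = 370.0 K: K = (2.922, 1.995, 0.196), RR gives ψ = 0.388, H_out = 14.946 kJ/mol
  T = 359.8 K: K = (2.486, 1.774, 0.164), RR gives ψ = 0.277, H_out = 10.132 kJ/mol
  T = 354.7 K: K = (2.286, 1.668, 0.150), RR gives ψ = 0.206, H_out = 7.208 kJ/mol
  T = 357.2 K: K = (2.383, 1.719, 0.157), RR gives ψ = 0.242, H_out = 8.698 kJ/mol
  T = 355.9 K: K = (2.332, 1.693, 0.153), RR gives ψ = 0.224, H_out = 7.938 kJ/mol
Linear interpolation between T = 354.7 (H_out = 7.208) and T = 355.9 (H_out = 7.938) on hF = 7.222 gives T ≈ 354.7 K, at which ψ = 0.21.

T = 354.7 K, V/F = 0.21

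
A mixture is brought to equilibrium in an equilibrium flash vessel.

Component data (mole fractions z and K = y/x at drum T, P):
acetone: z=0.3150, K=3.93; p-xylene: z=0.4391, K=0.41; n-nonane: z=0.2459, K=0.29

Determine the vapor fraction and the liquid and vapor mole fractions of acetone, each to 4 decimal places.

ψ = 0.2630, x_acetone = 0.1779, y_acetone = 0.6992

Material balance + equilibrium reduce to Σ zᵢ(Kᵢ−1)/(1+ψ(Kᵢ−1)) = 0.
g(0) = ΣzᵢKᵢ − 1 = 0.4893 and g(1) = 1 − Σzᵢ/Kᵢ = -0.9991, so a root lies in (0, 1).
Iterate (Newton) starting at ψ = 0.5:
  ψ = 0.5000: g = -0.26373, g' = -1.0505 → ψ = 0.2490
  ψ = 0.2490: g = 0.01792, g' = -1.2971 → ψ = 0.2628
  ψ = 0.2628: g = 0.00023, g' = -1.2647 → ψ = 0.2630
Converged at ψ = 0.2630.
Compositions from xᵢ = zᵢ/(1+ψ(Kᵢ−1)), yᵢ = Kᵢxᵢ:
  acetone: x = 0.1779, y = 0.6992
  p-xylene: x = 0.5197, y = 0.2131
  n-nonane: x = 0.3023, y = 0.0877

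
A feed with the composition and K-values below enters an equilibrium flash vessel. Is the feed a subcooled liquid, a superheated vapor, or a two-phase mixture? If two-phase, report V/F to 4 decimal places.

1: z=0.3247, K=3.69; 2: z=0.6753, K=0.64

ΣzᵢKᵢ = 1.6303; Σzᵢ/Kᵢ = 1.1432.
Both exceed 1, so a two-phase solution exists.
Binary case is linear: z₁(K₁−1)(1+ψ(K₂−1)) + z₂(K₂−1)(1+ψ(K₁−1)) = 0
⇒ ψ = [z₁(K₁−1)+z₂(K₂−1)] / [−(K₁−1)(K₂−1)] = 0.63033/0.96840 = 0.6509

two-phase, V/F = 0.6509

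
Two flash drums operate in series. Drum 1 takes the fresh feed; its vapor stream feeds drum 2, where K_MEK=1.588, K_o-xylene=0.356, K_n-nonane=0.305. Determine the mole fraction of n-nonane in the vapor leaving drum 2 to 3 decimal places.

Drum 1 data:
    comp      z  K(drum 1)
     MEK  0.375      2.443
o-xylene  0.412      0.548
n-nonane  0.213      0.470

Drum 1:
Material balance + equilibrium reduce to Σ zᵢ(Kᵢ−1)/(1+ψ₁(Kᵢ−1)) = 0.
Check two-phase: ΣzᵢKᵢ = 1.242 > 1 and Σzᵢ/Kᵢ = 1.359 > 1, so g(0) = 0.242 > 0 and g(1) = -0.359 < 0.
Iterate (Newton) starting at ψ₁ = 0.5:
  ψ₁ = 0.500: g = -0.0799, g' = -0.515 → ψ₁ = 0.345
  ψ₁ = 0.345: g = 0.0026, g' = -0.556 → ψ₁ = 0.349
Converged at ψ₁ = 0.349.
Drum-1 compositions:
  MEK: x = 0.249, y = 0.609
  o-xylene: x = 0.489, y = 0.268
  n-nonane: x = 0.261, y = 0.123
Drum-2 feed = drum-1 vapor: z₂ = (0.6090, 0.2681, 0.1229).
Drum 2:
Material balance + equilibrium reduce to Σ zᵢ(Kᵢ−1)/(1+ψ₂(Kᵢ−1)) = 0.
g(0) = ΣzᵢKᵢ − 1 = 0.100 and g(1) = 1 − Σzᵢ/Kᵢ = -0.540, so a root lies in (0, 1).
Iterate (Newton) starting at ψ₂ = 0.5:
  ψ₂ = 0.500: g = -0.1088, g' = -0.507 → ψ₂ = 0.285
  ψ₂ = 0.285: g = -0.0114, g' = -0.414 → ψ₂ = 0.258
  ψ₂ = 0.258: g = -0.0001, g' = -0.407 → ψ₂ = 0.257
Converged at ψ₂ = 0.257.
  MEK: x = 0.529, y = 0.840
  o-xylene: x = 0.321, y = 0.114
  n-nonane: x = 0.150, y = 0.046

y_n-nonane (drum 2) = 0.046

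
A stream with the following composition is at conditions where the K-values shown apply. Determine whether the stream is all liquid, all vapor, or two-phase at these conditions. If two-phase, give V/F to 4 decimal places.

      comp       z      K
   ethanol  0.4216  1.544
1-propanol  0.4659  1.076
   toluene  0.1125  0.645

ΣzᵢKᵢ = 1.2248; Σzᵢ/Kᵢ = 0.8805.
Since Σzᵢ/Kᵢ < 1 the mixture is above its dew point — single vapor phase.

all vapor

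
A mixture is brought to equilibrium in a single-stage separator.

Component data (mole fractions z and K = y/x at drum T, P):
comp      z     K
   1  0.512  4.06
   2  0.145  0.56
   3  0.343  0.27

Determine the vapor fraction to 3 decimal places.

Rachford–Rice: g(ψ) = Σ zᵢ(Kᵢ−1)/(1+ψ(Kᵢ−1)) = 0.
Feasibility: ΣzᵢKᵢ = 2.253, Σzᵢ/Kᵢ = 1.655 — both > 1, two phases present.
Newton–Raphson from ψ = 0.5:
  ψ = 0.500: g = 0.1431, g' = -1.248 → ψ = 0.615
  ψ = 0.615: g = 0.0022, g' = -1.232 → ψ = 0.616
Converged at ψ = 0.616.

ψ = 0.616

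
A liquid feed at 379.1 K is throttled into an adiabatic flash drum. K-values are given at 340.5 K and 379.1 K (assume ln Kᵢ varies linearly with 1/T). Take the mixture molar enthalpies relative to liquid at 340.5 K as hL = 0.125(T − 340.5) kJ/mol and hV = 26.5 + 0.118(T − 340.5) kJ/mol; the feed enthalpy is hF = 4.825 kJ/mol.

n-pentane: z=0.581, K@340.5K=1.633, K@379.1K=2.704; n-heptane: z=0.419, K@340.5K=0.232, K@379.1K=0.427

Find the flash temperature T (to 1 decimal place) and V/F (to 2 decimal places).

Adiabatic flash: solve Rachford–Rice at each trial T, then check hF = ψ·hV(T) + (1−ψ)·hL(T).
  T = 340.5 K: K = (1.633, 0.232), RR gives ψ = 0.095, H_out = 2.506 kJ/mol
  T = 379.1 K: K = (2.704, 0.427), RR gives ψ = 0.768, H_out = 24.971 kJ/mol
  T = 359.8 K: K = (2.130, 0.320), RR gives ψ = 0.484, H_out = 15.160 kJ/mol
  T = 350.1 K: K = (1.871, 0.273), RR gives ψ = 0.318, H_out = 9.615 kJ/mol
  T = 345.3 K: K = (1.749, 0.252), RR gives ψ = 0.218, H_out = 6.364 kJ/mol
  T = 342.9 K: K = (1.691, 0.242), RR gives ψ = 0.160, H_out = 4.530 kJ/mol
Linear interpolation between T = 342.9 (H_out = 4.530) and T = 345.3 (H_out = 6.364) on hF = 4.825 gives T ≈ 343.3 K, at which ψ = 0.17.

T = 343.3 K, V/F = 0.17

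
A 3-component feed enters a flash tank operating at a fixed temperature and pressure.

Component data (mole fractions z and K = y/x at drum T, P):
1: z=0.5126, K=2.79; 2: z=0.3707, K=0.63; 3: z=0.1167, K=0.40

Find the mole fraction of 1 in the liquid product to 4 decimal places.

Iterate (Newton) starting at β = 0.6:
  β = 0.6000: g = 0.15670, g' = -0.5682 → β = 0.8758
  β = 0.8758: g = 0.00689, g' = -0.5468 → β = 0.8884
  β = 0.8884: g = -0.00002, g' = -0.5501 → β = 0.8883
Converged at β = 0.8883.
Compositions from xᵢ = zᵢ/(1+β(Kᵢ−1)), yᵢ = Kᵢxᵢ:
  1: x = 0.1979, y = 0.5522
  2: x = 0.5522, y = 0.3479
  3: x = 0.2499, y = 0.1000

x_1 = 0.1979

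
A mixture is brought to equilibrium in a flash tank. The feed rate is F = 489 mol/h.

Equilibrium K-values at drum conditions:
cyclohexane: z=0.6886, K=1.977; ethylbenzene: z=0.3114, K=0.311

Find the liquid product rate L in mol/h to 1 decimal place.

L = 156.1 mol/h

Binary case is linear: z₁(K₁−1)(1+V/F(K₂−1)) + z₂(K₂−1)(1+V/F(K₁−1)) = 0
⇒ V/F = [z₁(K₁−1)+z₂(K₂−1)] / [−(K₁−1)(K₂−1)] = 0.45821/0.67315 = 0.6807
Then V = V/F·F = 0.6807·489 = 332.9 mol/h and L = F − V = 156.1 mol/h.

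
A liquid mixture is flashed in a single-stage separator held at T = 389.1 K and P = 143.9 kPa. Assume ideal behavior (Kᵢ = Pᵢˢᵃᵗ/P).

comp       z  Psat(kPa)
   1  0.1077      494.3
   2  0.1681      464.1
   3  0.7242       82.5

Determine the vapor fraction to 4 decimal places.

Raoult's law: Kᵢ = Pᵢˢᵃᵗ/P = Pᵢˢᵃᵗ/143.9.
  K_1 = 494.3/143.9 = 3.435024, K_2 = 464.1/143.9 = 3.225156, K_3 = 82.5/143.9 = 0.573315
Newton iteration, ψ⁰ = 0.5:
  ψ = 0.5000: g = -0.09749, g' = -0.5294 → ψ = 0.3159
  ψ = 0.3159: g = 0.01076, g' = -0.6672 → ψ = 0.3320
  ψ = 0.3320: g = 0.00014, g' = -0.6495 → ψ = 0.3322
Converged at ψ = 0.3322.

ψ = 0.3322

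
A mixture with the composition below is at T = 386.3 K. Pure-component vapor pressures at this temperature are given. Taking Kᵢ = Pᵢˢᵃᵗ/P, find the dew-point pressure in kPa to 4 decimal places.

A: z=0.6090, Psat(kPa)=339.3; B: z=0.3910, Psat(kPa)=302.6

At the dew point ψ → 1, so Σzᵢ/Kᵢ = 1 with Kᵢ = Pᵢˢᵃᵗ/P ⇒ 1/P = Σzᵢ/Pᵢˢᵃᵗ.
1/P = 0.6090/339.3 + 0.3910/302.6 = 0.0030870 ⇒ P = 323.9384 kPa

Pdew = 323.9384 kPa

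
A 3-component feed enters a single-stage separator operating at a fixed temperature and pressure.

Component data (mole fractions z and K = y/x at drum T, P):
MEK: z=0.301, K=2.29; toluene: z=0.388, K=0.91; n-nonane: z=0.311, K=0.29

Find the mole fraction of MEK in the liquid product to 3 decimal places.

x_MEK = 0.232

Rachford–Rice: g(ψ) = Σ zᵢ(Kᵢ−1)/(1+ψ(Kᵢ−1)) = 0.
Check two-phase: ΣzᵢKᵢ = 1.133 > 1 and Σzᵢ/Kᵢ = 1.630 > 1, so g(0) = 0.133 > 0 and g(1) = -0.630 < 0.
Newton–Raphson from ψ = 0.5:
  ψ = 0.500: g = -0.1429, g' = -0.565 → ψ = 0.247
  ψ = 0.247: g = -0.0092, g' = -0.522 → ψ = 0.230
Converged at ψ = 0.230.
Compositions from xᵢ = zᵢ/(1+ψ(Kᵢ−1)), yᵢ = Kᵢxᵢ:
  MEK: x = 0.232, y = 0.532
  toluene: x = 0.396, y = 0.361
  n-nonane: x = 0.372, y = 0.108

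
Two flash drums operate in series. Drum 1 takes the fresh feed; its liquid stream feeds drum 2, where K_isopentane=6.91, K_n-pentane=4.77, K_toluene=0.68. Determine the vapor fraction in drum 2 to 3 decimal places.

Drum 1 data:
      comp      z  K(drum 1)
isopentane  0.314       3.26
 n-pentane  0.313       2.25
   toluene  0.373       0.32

Drum 1:
Iterate (Newton) starting at ψ₁ = 0.5:
  ψ₁ = 0.500: g = 0.1896, g' = -0.935 → ψ₁ = 0.703
  ψ₁ = 0.703: g = -0.0035, g' = -1.011 → ψ₁ = 0.699
Converged at ψ₁ = 0.699.
Drum-1 compositions:
  isopentane: x = 0.122, y = 0.397
  n-pentane: x = 0.167, y = 0.376
  toluene: x = 0.711, y = 0.228
Drum-2 feed = drum-1 liquid: z₂ = (0.1217, 0.1670, 0.7113).
Drum 2:
Material balance + equilibrium reduce to Σ zᵢ(Kᵢ−1)/(1+ψ₂(Kᵢ−1)) = 0.
Feasibility: ΣzᵢKᵢ = 2.121, Σzᵢ/Kᵢ = 1.099 — both > 1, two phases present.
Newton iteration, ψ₂⁰ = 0.31:
  ψ₂ = 0.310: g = 0.2915, g' = -1.124 → ψ₂ = 0.569
  ψ₂ = 0.569: g = 0.0865, g' = -0.572 → ψ₂ = 0.721
  ψ₂ = 0.721: g = 0.0103, g' = -0.449 → ψ₂ = 0.744
Converged at ψ₂ = 0.744.
  isopentane: x = 0.023, y = 0.156
  n-pentane: x = 0.044, y = 0.209
  toluene: x = 0.934, y = 0.635

V/F (drum 2) = 0.744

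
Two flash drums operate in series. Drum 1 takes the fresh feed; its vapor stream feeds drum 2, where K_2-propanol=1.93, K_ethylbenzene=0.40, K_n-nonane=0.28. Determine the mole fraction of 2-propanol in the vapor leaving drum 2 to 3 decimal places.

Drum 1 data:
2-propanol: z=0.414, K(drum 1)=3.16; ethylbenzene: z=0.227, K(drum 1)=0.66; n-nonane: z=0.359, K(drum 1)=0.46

Drum 1:
Material balance + equilibrium reduce to Σ zᵢ(Kᵢ−1)/(1+ψ₁(Kᵢ−1)) = 0.
Feasibility: ΣzᵢKᵢ = 1.623, Σzᵢ/Kᵢ = 1.255 — both > 1, two phases present.
Newton iteration, ψ₁⁰ = 0.5:
  ψ₁ = 0.500: g = 0.0714, g' = -0.681 → ψ₁ = 0.605
  ψ₁ = 0.605: g = 0.0027, g' = -0.636 → ψ₁ = 0.609
Converged at ψ₁ = 0.609.
Drum-1 compositions:
  2-propanol: x = 0.179, y = 0.565
  ethylbenzene: x = 0.286, y = 0.189
  n-nonane: x = 0.535, y = 0.246
Drum-2 feed = drum-1 vapor: z₂ = (0.5650, 0.1889, 0.2461).
Drum 2:
Let ψ₂ = V/F and solve Σ zᵢ(Kᵢ−1)/(1+ψ₂(Kᵢ−1)) = 0.
g(0) = ΣzᵢKᵢ − 1 = 0.235 and g(1) = 1 − Σzᵢ/Kᵢ = -0.644, so a root lies in (0, 1).
Newton–Raphson from ψ₂ = 0.5:
  ψ₂ = 0.500: g = -0.0801, g' = -0.678 → ψ₂ = 0.382
  ψ₂ = 0.382: g = -0.0036, g' = -0.623 → ψ₂ = 0.376
Converged at ψ₂ = 0.376.
  2-propanol: x = 0.419, y = 0.808
  ethylbenzene: x = 0.244, y = 0.098
  n-nonane: x = 0.337, y = 0.094

y_2-propanol (drum 2) = 0.808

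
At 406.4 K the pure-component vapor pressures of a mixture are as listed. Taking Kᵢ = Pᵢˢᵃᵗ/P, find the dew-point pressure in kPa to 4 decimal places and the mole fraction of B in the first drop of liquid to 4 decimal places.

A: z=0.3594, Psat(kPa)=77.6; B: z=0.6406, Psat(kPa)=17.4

At the dew point ψ → 1, so Σzᵢ/Kᵢ = 1 with Kᵢ = Pᵢˢᵃᵗ/P ⇒ 1/P = Σzᵢ/Pᵢˢᵃᵗ.
1/P = 0.3594/77.6 + 0.6406/17.4 = 0.0414475 ⇒ P = 24.1269 kPa
xᵢ = zᵢP/Pᵢˢᵃᵗ ⇒ x_B = 0.6406·24.1269/17.4 = 0.8883

Pdew = 24.1269 kPa, x_B = 0.8883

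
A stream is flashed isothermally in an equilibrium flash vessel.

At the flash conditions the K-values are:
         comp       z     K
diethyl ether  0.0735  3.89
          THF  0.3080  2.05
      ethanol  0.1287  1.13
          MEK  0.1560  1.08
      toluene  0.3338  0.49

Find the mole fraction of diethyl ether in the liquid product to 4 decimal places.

Iterate (Newton) starting at β = 0.5:
  β = 0.5000: g = 0.09815, g' = -0.4080 → β = 0.7406
  β = 0.7406: g = 0.00306, g' = -0.3966 → β = 0.7483
Converged at β = 0.7483.
Compositions from xᵢ = zᵢ/(1+β(Kᵢ−1)), yᵢ = Kᵢxᵢ:
  diethyl ether: x = 0.0232, y = 0.0904
  THF: x = 0.1725, y = 0.3536
  ethanol: x = 0.1173, y = 0.1325
  MEK: x = 0.1472, y = 0.1590
  toluene: x = 0.5398, y = 0.2645

x_diethyl ether = 0.0232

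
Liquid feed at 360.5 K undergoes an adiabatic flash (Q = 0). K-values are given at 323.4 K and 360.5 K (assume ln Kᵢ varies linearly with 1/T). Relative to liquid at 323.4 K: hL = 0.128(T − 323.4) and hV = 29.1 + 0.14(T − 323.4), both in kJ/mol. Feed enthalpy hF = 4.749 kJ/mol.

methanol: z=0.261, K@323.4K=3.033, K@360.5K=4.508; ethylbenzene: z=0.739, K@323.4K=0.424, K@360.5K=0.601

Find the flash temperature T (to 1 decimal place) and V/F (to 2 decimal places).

Adiabatic flash: solve Rachford–Rice at each trial T, then check hF = ψ·hV(T) + (1−ψ)·hL(T).
  T = 323.4 K: K = (3.033, 0.424), RR gives ψ = 0.090, H_out = 2.608 kJ/mol
  T = 360.5 K: K = (4.508, 0.601), RR gives ψ = 0.443, H_out = 17.851 kJ/mol
  T = 341.9 K: K = (3.736, 0.509), RR gives ψ = 0.262, H_out = 10.045 kJ/mol
  T = 332.6 K: K = (3.374, 0.466), RR gives ψ = 0.177, H_out = 6.353 kJ/mol
  T = 328.0 K: K = (3.201, 0.445), RR gives ψ = 0.134, H_out = 4.503 kJ/mol
  T = 330.3 K: K = (3.287, 0.455), RR gives ψ = 0.156, H_out = 5.432 kJ/mol
Linear interpolation between T = 328.0 (H_out = 4.503) and T = 330.3 (H_out = 5.432) on hF = 4.749 gives T ≈ 328.6 K, at which ψ = 0.14.

T = 328.6 K, V/F = 0.14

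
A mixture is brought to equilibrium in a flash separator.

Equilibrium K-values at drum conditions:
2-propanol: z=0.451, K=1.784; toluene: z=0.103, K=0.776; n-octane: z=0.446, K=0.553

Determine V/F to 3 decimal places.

Material balance + equilibrium reduce to Σ zᵢ(Kᵢ−1)/(1+V/F(Kᵢ−1)) = 0.
Feasibility: ΣzᵢKᵢ = 1.131, Σzᵢ/Kᵢ = 1.192 — both > 1, two phases present.
Newton iteration, V/F⁰ = 0.62:
  V/F = 0.620: g = -0.0647, g' = -0.303 → V/F = 0.407
  V/F = 0.407: g = -0.0009, g' = -0.299 → V/F = 0.404
Converged at V/F = 0.404.

V/F = 0.404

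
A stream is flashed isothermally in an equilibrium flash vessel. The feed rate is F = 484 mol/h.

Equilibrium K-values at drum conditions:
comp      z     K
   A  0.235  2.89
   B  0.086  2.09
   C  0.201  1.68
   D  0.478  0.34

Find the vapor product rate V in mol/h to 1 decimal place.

V = 191.7 mol/h

Rachford–Rice: g(V/F) = Σ zᵢ(Kᵢ−1)/(1+V/F(Kᵢ−1)) = 0.
Feasibility: ΣzᵢKᵢ = 1.359, Σzᵢ/Kᵢ = 1.648 — both > 1, two phases present.
Iterate (Newton) starting at V/F = 0.35:
  V/F = 0.350: g = 0.0353, g' = -0.770 → V/F = 0.396
Converged at V/F = 0.396.
Then V = V/F·F = 0.3961·484 = 191.7 mol/h and L = F − V = 292.3 mol/h.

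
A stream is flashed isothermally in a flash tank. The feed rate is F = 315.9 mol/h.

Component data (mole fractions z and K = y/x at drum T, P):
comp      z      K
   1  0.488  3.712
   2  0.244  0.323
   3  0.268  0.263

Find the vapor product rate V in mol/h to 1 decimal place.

Let β = V/F and solve Σ zᵢ(Kᵢ−1)/(1+β(Kᵢ−1)) = 0.
Feasibility: ΣzᵢKᵢ = 1.961, Σzᵢ/Kᵢ = 1.906 — both > 1, two phases present.
Iterate (Newton) starting at β = 0.5:
  β = 0.500: g = -0.0008, g' = -1.267 → β = 0.499
Converged at β = 0.499.
Then V = β·F = 0.4994·315.9 = 157.8 mol/h and L = F − V = 158.1 mol/h.

V = 157.8 mol/h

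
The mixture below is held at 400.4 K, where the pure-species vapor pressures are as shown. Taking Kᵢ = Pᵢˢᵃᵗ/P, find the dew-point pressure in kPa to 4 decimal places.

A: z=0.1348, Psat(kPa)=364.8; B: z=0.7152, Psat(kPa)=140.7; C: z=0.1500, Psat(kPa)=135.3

At the dew point ψ → 1, so Σzᵢ/Kᵢ = 1 with Kᵢ = Pᵢˢᵃᵗ/P ⇒ 1/P = Σzᵢ/Pᵢˢᵃᵗ.
1/P = 0.1348/364.8 + 0.7152/140.7 + 0.1500/135.3 = 0.0065613 ⇒ P = 152.4083 kPa

Pdew = 152.4083 kPa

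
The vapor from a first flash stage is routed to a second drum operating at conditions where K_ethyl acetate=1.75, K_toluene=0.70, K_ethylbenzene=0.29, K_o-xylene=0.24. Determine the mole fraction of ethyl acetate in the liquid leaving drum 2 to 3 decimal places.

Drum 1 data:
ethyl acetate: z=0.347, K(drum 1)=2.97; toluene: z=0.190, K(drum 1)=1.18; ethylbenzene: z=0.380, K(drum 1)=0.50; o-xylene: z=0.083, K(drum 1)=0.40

x_ethyl acetate (drum 2) = 0.429

Drum 1:
Rachford–Rice: g(ψ₁) = Σ zᵢ(Kᵢ−1)/(1+ψ₁(Kᵢ−1)) = 0.
g(0) = ΣzᵢKᵢ − 1 = 0.478 and g(1) = 1 − Σzᵢ/Kᵢ = -0.245, so a root lies in (0, 1).
Newton iteration, ψ₁⁰ = 0.5:
  ψ₁ = 0.500: g = 0.0513, g' = -0.577 → ψ₁ = 0.589
  ψ₁ = 0.589: g = 0.0011, g' = -0.556 → ψ₁ = 0.591
Converged at ψ₁ = 0.591.
Drum-1 compositions:
  ethyl acetate: x = 0.160, y = 0.476
  toluene: x = 0.172, y = 0.203
  ethylbenzene: x = 0.539, y = 0.270
  o-xylene: x = 0.129, y = 0.051
Drum-2 feed = drum-1 vapor: z₂ = (0.4763, 0.2026, 0.2697, 0.0514).
Drum 2:
Iterate (Newton) starting at ψ₂ = 0.44:
  ψ₂ = 0.440: g = -0.1387, g' = -0.530 → ψ₂ = 0.179
  ψ₂ = 0.179: g = -0.0137, g' = -0.447 → ψ₂ = 0.148
Converged at ψ₂ = 0.148.
  ethyl acetate: x = 0.429, y = 0.750
  toluene: x = 0.212, y = 0.148
  ethylbenzene: x = 0.301, y = 0.087
  o-xylene: x = 0.058, y = 0.014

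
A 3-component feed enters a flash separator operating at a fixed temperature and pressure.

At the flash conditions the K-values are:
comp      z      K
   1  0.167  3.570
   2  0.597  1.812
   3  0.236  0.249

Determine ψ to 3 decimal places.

Iterate (Newton) starting at ψ = 0.42:
  ψ = 0.420: g = 0.3090, g' = -0.758 → ψ = 0.828
  ψ = 0.828: g = -0.0412, g' = -1.183 → ψ = 0.793
  ψ = 0.793: g = -0.0019, g' = -1.078 → ψ = 0.791
Converged at ψ = 0.791.

ψ = 0.791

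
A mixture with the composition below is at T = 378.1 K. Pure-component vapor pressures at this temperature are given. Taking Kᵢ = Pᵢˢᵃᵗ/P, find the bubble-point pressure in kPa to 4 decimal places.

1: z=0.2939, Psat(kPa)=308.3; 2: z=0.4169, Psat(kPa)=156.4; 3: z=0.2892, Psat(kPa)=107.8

Pbub = 186.9883 kPa

At the bubble point ψ → 0, so ΣzᵢKᵢ = 1 with Kᵢ = Pᵢˢᵃᵗ/P ⇒ P = ΣzᵢPᵢˢᵃᵗ.
P = 0.2939·308.3 + 0.4169·156.4 + 0.2892·107.8 = 186.9883 kPa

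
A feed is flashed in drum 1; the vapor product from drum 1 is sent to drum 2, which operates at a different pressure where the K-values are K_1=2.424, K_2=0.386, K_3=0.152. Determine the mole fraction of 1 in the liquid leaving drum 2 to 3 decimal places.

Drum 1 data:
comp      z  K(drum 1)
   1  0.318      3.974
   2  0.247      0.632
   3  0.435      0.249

x_1 (drum 2) = 0.341

Drum 1:
Material balance + equilibrium reduce to Σ zᵢ(Kᵢ−1)/(1+ψ₁(Kᵢ−1)) = 0.
g(0) = ΣzᵢKᵢ − 1 = 0.528 and g(1) = 1 − Σzᵢ/Kᵢ = -1.218, so a root lies in (0, 1).
Newton–Raphson from ψ₁ = 0.69:
  ψ₁ = 0.690: g = -0.4900, g' = -1.419 → ψ₁ = 0.345
  ψ₁ = 0.345: g = -0.0779, g' = -1.176 → ψ₁ = 0.278
  ψ₁ = 0.278: g = 0.0030, g' = -1.275 → ψ₁ = 0.281
Converged at ψ₁ = 0.281.
Drum-1 compositions:
  1: x = 0.173, y = 0.689
  2: x = 0.275, y = 0.174
  3: x = 0.551, y = 0.137
Drum-2 feed = drum-1 vapor: z₂ = (0.6886, 0.1741, 0.1373).
Drum 2:
Newton–Raphson from ψ₂ = 0.5:
  ψ₂ = 0.500: g = 0.2165, g' = -0.911 → ψ₂ = 0.738
  ψ₂ = 0.738: g = -0.0280, g' = -1.256 → ψ₂ = 0.715
Converged at ψ₂ = 0.715.
  1: x = 0.341, y = 0.827
  2: x = 0.310, y = 0.120
  3: x = 0.348, y = 0.053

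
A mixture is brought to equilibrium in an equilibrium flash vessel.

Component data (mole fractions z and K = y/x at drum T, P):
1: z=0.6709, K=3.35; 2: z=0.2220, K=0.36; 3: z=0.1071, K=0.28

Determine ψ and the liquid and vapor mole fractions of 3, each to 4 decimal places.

ψ = 0.8627, x_3 = 0.2827, y_3 = 0.0792

Material balance + equilibrium reduce to Σ zᵢ(Kᵢ−1)/(1+ψ(Kᵢ−1)) = 0.
g(0) = ΣzᵢKᵢ − 1 = 1.3574 and g(1) = 1 − Σzᵢ/Kᵢ = -0.1994, so a root lies in (0, 1).
Iterate (Newton) starting at ψ = 0.5:
  ψ = 0.5000: g = 0.39545, g' = -1.1154 → ψ = 0.8545
  ψ = 0.8545: g = 0.01011, g' = -1.2275 → ψ = 0.8628
  ψ = 0.8628: g = -0.00007, g' = -1.2446 → ψ = 0.8627
Converged at ψ = 0.8627.
Compositions from xᵢ = zᵢ/(1+ψ(Kᵢ−1)), yᵢ = Kᵢxᵢ:
  1: x = 0.2216, y = 0.7424
  2: x = 0.4957, y = 0.1784
  3: x = 0.2827, y = 0.0792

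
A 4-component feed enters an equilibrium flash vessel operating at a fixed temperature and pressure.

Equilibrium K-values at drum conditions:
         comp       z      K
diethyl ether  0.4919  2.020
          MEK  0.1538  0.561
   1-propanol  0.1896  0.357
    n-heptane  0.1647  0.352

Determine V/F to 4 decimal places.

Material balance + equilibrium reduce to Σ zᵢ(Kᵢ−1)/(1+V/F(Kᵢ−1)) = 0.
Feasibility: ΣzᵢKᵢ = 1.2056, Σzᵢ/Kᵢ = 1.5167 — both > 1, two phases present.
Newton–Raphson from V/F = 0.5:
  V/F = 0.5000: g = -0.09179, g' = -0.5947 → V/F = 0.3457
  V/F = 0.3457: g = -0.00293, g' = -0.5654 → V/F = 0.3405
Converged at V/F = 0.3405.

V/F = 0.3405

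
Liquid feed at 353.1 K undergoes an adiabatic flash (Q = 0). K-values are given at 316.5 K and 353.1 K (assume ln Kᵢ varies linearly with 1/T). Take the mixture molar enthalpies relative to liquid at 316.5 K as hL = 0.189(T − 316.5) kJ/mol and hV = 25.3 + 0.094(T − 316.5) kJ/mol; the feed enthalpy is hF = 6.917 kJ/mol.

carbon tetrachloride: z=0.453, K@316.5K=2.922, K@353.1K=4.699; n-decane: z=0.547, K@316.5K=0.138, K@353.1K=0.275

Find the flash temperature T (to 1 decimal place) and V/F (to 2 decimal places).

T = 318.8 K, V/F = 0.26

Adiabatic flash: solve Rachford–Rice at each trial T, then check hF = ψ·hV(T) + (1−ψ)·hL(T).
  T = 316.5 K: K = (2.922, 0.138), RR gives ψ = 0.241, H_out = 6.095 kJ/mol
  T = 353.1 K: K = (4.699, 0.275), RR gives ψ = 0.477, H_out = 17.326 kJ/mol
  T = 334.8 K: K = (3.754, 0.199), RR gives ψ = 0.367, H_out = 12.096 kJ/mol
  T = 325.6 K: K = (3.321, 0.166), RR gives ψ = 0.308, H_out = 9.238 kJ/mol
  T = 321.1 K: K = (3.120, 0.152), RR gives ψ = 0.276, H_out = 7.734 kJ/mol
  T = 318.8 K: K = (3.020, 0.145), RR gives ψ = 0.259, H_out = 6.929 kJ/mol
Linear interpolation between T = 316.5 (H_out = 6.095) and T = 318.8 (H_out = 6.929) on hF = 6.917 gives T ≈ 318.8 K, at which ψ = 0.26.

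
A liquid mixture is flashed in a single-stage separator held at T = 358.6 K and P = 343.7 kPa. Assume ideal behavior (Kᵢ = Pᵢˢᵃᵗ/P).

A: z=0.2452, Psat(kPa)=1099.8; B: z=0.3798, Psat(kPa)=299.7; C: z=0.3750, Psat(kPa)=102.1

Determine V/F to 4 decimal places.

V/F = 0.2220

Raoult's law: Kᵢ = Pᵢˢᵃᵗ/P = Pᵢˢᵃᵗ/343.7.
  K_A = 1099.8/343.7 = 3.199884, K_B = 299.7/343.7 = 0.871981, K_C = 102.1/343.7 = 0.297061
Newton iteration, V/F⁰ = 0.47:
  V/F = 0.4700: g = -0.18019, g' = -0.7071 → V/F = 0.2152
  V/F = 0.2152: g = 0.00553, g' = -0.8104 → V/F = 0.2220
Converged at V/F = 0.2220.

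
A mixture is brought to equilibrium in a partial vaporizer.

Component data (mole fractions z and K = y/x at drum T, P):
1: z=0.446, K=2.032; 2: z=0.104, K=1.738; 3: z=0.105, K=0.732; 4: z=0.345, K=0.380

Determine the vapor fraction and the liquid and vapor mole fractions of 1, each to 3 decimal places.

ψ = 0.532, x_1 = 0.288, y_1 = 0.585

Rachford–Rice: g(ψ) = Σ zᵢ(Kᵢ−1)/(1+ψ(Kᵢ−1)) = 0.
g(0) = ΣzᵢKᵢ − 1 = 0.295 and g(1) = 1 − Σzᵢ/Kᵢ = -0.331, so a root lies in (0, 1).
Newton–Raphson from ψ = 0.51:
  ψ = 0.510: g = 0.0119, g' = -0.528 → ψ = 0.533
  ψ = 0.533: g = -0.0001, g' = -0.533 → ψ = 0.532
Converged at ψ = 0.532.
Compositions from xᵢ = zᵢ/(1+ψ(Kᵢ−1)), yᵢ = Kᵢxᵢ:
  1: x = 0.288, y = 0.585
  2: x = 0.075, y = 0.130
  3: x = 0.122, y = 0.090
  4: x = 0.515, y = 0.196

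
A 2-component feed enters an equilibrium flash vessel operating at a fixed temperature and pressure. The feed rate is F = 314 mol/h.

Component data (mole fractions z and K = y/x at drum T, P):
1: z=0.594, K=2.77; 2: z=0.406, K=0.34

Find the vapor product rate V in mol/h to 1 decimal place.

V = 210.6 mol/h

Material balance + equilibrium reduce to Σ zᵢ(Kᵢ−1)/(1+ψ(Kᵢ−1)) = 0.
g(0) = ΣzᵢKᵢ − 1 = 0.783 and g(1) = 1 − Σzᵢ/Kᵢ = -0.409, so a root lies in (0, 1).
Newton iteration, ψ⁰ = 0.53:
  ψ = 0.530: g = 0.1304, g' = -0.914 → ψ = 0.673
  ψ = 0.673: g = -0.0020, g' = -0.960 → ψ = 0.671
Converged at ψ = 0.671.
Then V = ψ·F = 0.6706·314 = 210.6 mol/h and L = F − V = 103.4 mol/h.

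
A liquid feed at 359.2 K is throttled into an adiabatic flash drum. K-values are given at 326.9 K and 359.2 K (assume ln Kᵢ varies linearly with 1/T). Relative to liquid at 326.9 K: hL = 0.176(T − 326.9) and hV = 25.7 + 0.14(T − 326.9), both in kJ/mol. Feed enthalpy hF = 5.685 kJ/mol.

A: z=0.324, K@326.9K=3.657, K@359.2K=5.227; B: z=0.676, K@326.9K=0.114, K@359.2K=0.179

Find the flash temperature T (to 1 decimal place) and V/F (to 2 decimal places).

T = 336.8 K, V/F = 0.16

Adiabatic flash: solve Rachford–Rice at each trial T, then check hF = ψ·hV(T) + (1−ψ)·hL(T).
  T = 326.9 K: K = (3.657, 0.114), RR gives ψ = 0.111, H_out = 2.860 kJ/mol
  T = 359.2 K: K = (5.227, 0.179), RR gives ψ = 0.235, H_out = 11.444 kJ/mol
  T = 343.0 K: K = (4.407, 0.144), RR gives ψ = 0.180, H_out = 7.360 kJ/mol
  T = 334.9 K: K = (4.021, 0.129), RR gives ψ = 0.148, H_out = 5.169 kJ/mol
  T = 338.9 K: K = (4.209, 0.136), RR gives ψ = 0.164, H_out = 6.267 kJ/mol
  T = 336.9 K: K = (4.115, 0.132), RR gives ψ = 0.156, H_out = 5.722 kJ/mol
Linear interpolation between T = 334.9 (H_out = 5.169) and T = 336.9 (H_out = 5.722) on hF = 5.685 gives T ≈ 336.8 K, at which ψ = 0.16.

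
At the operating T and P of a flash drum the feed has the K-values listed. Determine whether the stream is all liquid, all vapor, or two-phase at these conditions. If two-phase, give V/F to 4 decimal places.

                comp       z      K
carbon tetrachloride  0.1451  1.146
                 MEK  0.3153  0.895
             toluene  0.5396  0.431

all liquid

ΣzᵢKᵢ = 0.6810; Σzᵢ/Kᵢ = 1.7309.
Since ΣzᵢKᵢ < 1 the mixture is below its bubble point — single liquid phase.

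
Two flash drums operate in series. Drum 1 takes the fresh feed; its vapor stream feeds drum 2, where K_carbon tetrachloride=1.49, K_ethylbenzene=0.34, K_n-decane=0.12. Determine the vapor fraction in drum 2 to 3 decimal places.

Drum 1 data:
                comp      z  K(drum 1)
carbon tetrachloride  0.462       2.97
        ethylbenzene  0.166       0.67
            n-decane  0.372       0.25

Drum 1:
Material balance + equilibrium reduce to Σ zᵢ(Kᵢ−1)/(1+ψ₁(Kᵢ−1)) = 0.
Feasibility: ΣzᵢKᵢ = 1.576, Σzᵢ/Kᵢ = 1.891 — both > 1, two phases present.
Newton iteration, ψ₁⁰ = 0.56:
  ψ₁ = 0.560: g = -0.1155, g' = -1.055 → ψ₁ = 0.450
  ψ₁ = 0.450: g = -0.0035, g' = -1.006 → ψ₁ = 0.447
Converged at ψ₁ = 0.447.
Drum-1 compositions:
  carbon tetrachloride: x = 0.246, y = 0.730
  ethylbenzene: x = 0.195, y = 0.130
  n-decane: x = 0.560, y = 0.140
Drum-2 feed = drum-1 vapor: z₂ = (0.7296, 0.1305, 0.1399).
Drum 2:
Material balance + equilibrium reduce to Σ zᵢ(Kᵢ−1)/(1+ψ₂(Kᵢ−1)) = 0.
Check two-phase: ΣzᵢKᵢ = 1.148 > 1 and Σzᵢ/Kᵢ = 2.039 > 1, so g(0) = 0.148 > 0 and g(1) = -1.039 < 0.
Newton iteration, ψ₂⁰ = 0.5:
  ψ₂ = 0.500: g = -0.0612, g' = -0.585 → ψ₂ = 0.395
  ψ₂ = 0.395: g = -0.0058, g' = -0.482 → ψ₂ = 0.383
Converged at ψ₂ = 0.383.
  carbon tetrachloride: x = 0.614, y = 0.915
  ethylbenzene: x = 0.175, y = 0.059
  n-decane: x = 0.211, y = 0.025

V/F (drum 2) = 0.383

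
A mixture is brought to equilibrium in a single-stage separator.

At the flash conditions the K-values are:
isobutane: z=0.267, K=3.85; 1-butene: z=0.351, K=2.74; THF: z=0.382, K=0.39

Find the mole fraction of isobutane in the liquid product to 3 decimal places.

x_isobutane = 0.079

Newton–Raphson from ψ = 0.49:
  ψ = 0.490: g = 0.3148, g' = -0.976 → ψ = 0.812
  ψ = 0.812: g = 0.0206, g' = -0.938 → ψ = 0.834
Converged at ψ = 0.834.
Compositions from xᵢ = zᵢ/(1+ψ(Kᵢ−1)), yᵢ = Kᵢxᵢ:
  isobutane: x = 0.079, y = 0.304
  1-butene: x = 0.143, y = 0.392
  THF: x = 0.778, y = 0.303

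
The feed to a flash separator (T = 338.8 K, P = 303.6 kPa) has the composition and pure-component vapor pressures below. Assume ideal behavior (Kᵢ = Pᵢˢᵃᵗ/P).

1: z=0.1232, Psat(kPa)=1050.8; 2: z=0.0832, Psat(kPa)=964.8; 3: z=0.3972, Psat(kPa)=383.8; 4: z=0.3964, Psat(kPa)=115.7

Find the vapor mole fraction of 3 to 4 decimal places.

y_3 = 0.4508

Raoult's law: Kᵢ = Pᵢˢᵃᵗ/P = Pᵢˢᵃᵗ/303.6.
  K_1 = 1050.8/303.6 = 3.461133, K_2 = 964.8/303.6 = 3.177866, K_3 = 383.8/303.6 = 1.264163, K_4 = 115.7/303.6 = 0.381094
Rachford–Rice: g(V/F) = Σ zᵢ(Kᵢ−1)/(1+V/F(Kᵢ−1)) = 0.
Feasibility: ΣzᵢKᵢ = 1.3440, Σzᵢ/Kᵢ = 1.4161 — both > 1, two phases present.
Newton–Raphson from V/F = 0.67:
  V/F = 0.6700: g = -0.14184, g' = -0.6348 → V/F = 0.4466
  V/F = 0.4466: g = -0.00887, g' = -0.5829 → V/F = 0.4313
  V/F = 0.4313: g = 0.00002, g' = -0.5854 → V/F = 0.4314
Converged at V/F = 0.4314.
Compositions from xᵢ = zᵢ/(1+V/F(Kᵢ−1)), yᵢ = Kᵢxᵢ:
  1: x = 0.0598, y = 0.2068
  2: x = 0.0429, y = 0.1363
  3: x = 0.3566, y = 0.4508
  4: x = 0.5408, y = 0.2061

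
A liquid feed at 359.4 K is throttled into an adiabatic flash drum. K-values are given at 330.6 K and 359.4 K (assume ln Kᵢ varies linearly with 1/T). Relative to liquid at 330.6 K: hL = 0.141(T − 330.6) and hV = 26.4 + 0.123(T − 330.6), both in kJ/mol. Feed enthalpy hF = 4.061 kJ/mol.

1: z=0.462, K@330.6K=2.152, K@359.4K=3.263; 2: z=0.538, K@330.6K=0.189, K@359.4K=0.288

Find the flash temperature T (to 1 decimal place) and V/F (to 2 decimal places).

T = 333.1 K, V/F = 0.14

Adiabatic flash: solve Rachford–Rice at each trial T, then check hF = ψ·hV(T) + (1−ψ)·hL(T).
  T = 330.6 K: K = (2.152, 0.189), RR gives ψ = 0.103, H_out = 2.710 kJ/mol
  T = 359.4 K: K = (3.263, 0.288), RR gives ψ = 0.411, H_out = 14.702 kJ/mol
  T = 345.0 K: K = (2.673, 0.235), RR gives ψ = 0.283, H_out = 9.419 kJ/mol
  T = 337.8 K: K = (2.404, 0.211), RR gives ψ = 0.203, H_out = 6.339 kJ/mol
  T = 334.2 K: K = (2.276, 0.200), RR gives ψ = 0.156, H_out = 4.611 kJ/mol
  T = 332.4 K: K = (2.213, 0.194), RR gives ψ = 0.130, H_out = 3.685 kJ/mol
Linear interpolation between T = 332.4 (H_out = 3.685) and T = 334.2 (H_out = 4.611) on hF = 4.061 gives T ≈ 333.1 K, at which ψ = 0.14.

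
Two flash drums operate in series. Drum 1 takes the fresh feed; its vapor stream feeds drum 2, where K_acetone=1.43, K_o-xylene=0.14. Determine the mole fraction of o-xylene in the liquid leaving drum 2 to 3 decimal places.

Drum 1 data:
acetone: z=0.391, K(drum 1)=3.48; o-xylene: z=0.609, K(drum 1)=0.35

x_o-xylene (drum 2) = 0.333

Drum 1:
Binary case is linear: z₁(K₁−1)(1+ψ₁(K₂−1)) + z₂(K₂−1)(1+ψ₁(K₁−1)) = 0
⇒ ψ₁ = [z₁(K₁−1)+z₂(K₂−1)] / [−(K₁−1)(K₂−1)] = 0.5738/1.6120 = 0.356
Drum-1 compositions:
  acetone: x = 0.208, y = 0.723
  o-xylene: x = 0.792, y = 0.277
Drum-2 feed = drum-1 vapor: z₂ = (0.7227, 0.2773).
Drum 2:
Let ψ₂ = V/F and solve Σ zᵢ(Kᵢ−1)/(1+ψ₂(Kᵢ−1)) = 0.
g(0) = ΣzᵢKᵢ − 1 = 0.072 and g(1) = 1 − Σzᵢ/Kᵢ = -1.486, so a root lies in (0, 1).
Newton iteration, ψ₂⁰ = 0.32:
  ψ₂ = 0.320: g = -0.0559, g' = -0.494 → ψ₂ = 0.207
  ψ₂ = 0.207: g = -0.0047, g' = -0.416 → ψ₂ = 0.195
Converged at ψ₂ = 0.195.
  acetone: x = 0.667, y = 0.953
  o-xylene: x = 0.333, y = 0.047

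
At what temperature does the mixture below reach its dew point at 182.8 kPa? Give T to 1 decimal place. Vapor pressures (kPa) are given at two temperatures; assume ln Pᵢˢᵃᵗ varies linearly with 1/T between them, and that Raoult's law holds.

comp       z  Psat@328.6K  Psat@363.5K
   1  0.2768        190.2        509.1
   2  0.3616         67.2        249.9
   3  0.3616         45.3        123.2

T = 359.8 K

Dew-point temperature: Σzᵢ·P/Pᵢˢᵃᵗ(T) = 1. Interpolate ln Pᵢˢᵃᵗ = aᵢ + bᵢ/T.
  T = 328.6 K: ΣzᵢP/Pᵢˢᵃᵗ = 2.7088
  T = 363.5 K: ΣzᵢP/Pᵢˢᵃᵗ = 0.9004
  T = 346.1 K: ΣzᵢP/Pᵢˢᵃᵗ = 1.5125
  T = 354.8 K: ΣzᵢP/Pᵢˢᵃᵗ = 1.1589
  T = 359.1 K: ΣzᵢP/Pᵢˢᵃᵗ = 1.0213
  T = 361.3 K: ΣzᵢP/Pᵢˢᵃᵗ = 0.9586
Interpolating between 359.1 K and 361.3 K gives T ≈ 359.8 K.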